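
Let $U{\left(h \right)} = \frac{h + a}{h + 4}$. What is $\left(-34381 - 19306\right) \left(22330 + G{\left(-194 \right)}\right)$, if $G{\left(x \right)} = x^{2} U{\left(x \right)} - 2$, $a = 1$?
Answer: $- \frac{308863136358}{95} \approx -3.2512 \cdot 10^{9}$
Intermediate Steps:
$U{\left(h \right)} = \frac{1 + h}{4 + h}$ ($U{\left(h \right)} = \frac{h + 1}{h + 4} = \frac{1 + h}{4 + h}$)
$G{\left(x \right)} = -2 + \frac{x^{2} \left(1 + x\right)}{4 + x}$ ($G{\left(x \right)} = x^{2} \frac{1 + x}{4 + x} - 2 = \frac{x^{2} \left(1 + x\right)}{4 + x} - 2 = -2 + \frac{x^{2} \left(1 + x\right)}{4 + x}$)
$\left(-34381 - 19306\right) \left(22330 + G{\left(-194 \right)}\right) = \left(-34381 - 19306\right) \left(22330 + \frac{-8 - -388 + \left(-194\right)^{2} \left(1 - 194\right)}{4 - 194}\right) = - 53687 \left(22330 + \frac{-8 + 388 + 37636 \left(-193\right)}{-190}\right) = - 53687 \left(22330 - \frac{-8 + 388 - 7263748}{190}\right) = - 53687 \left(22330 - - \frac{3631684}{95}\right) = - 53687 \left(22330 + \frac{3631684}{95}\right) = \left(-53687\right) \frac{5753034}{95} = - \frac{308863136358}{95}$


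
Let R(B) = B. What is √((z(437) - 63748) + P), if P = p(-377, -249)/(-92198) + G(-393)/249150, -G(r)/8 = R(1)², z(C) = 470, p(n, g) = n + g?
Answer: I*√83475204168759466202007/1148556585 ≈ 251.55*I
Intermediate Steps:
p(n, g) = g + n
G(r) = -8 (G(r) = -8*1² = -8*1 = -8)
P = 38807579/5742782925 (P = (-249 - 377)/(-92198) - 8/249150 = -626*(-1/92198) - 8*1/249150 = 313/46099 - 4/124575 = 38807579/5742782925 ≈ 0.0067576)
√((z(437) - 63748) + P) = √((470 - 63748) + 38807579/5742782925) = √(-63278 + 38807579/5742782925) = √(-363391779120571/5742782925) = I*√83475204168759466202007/1148556585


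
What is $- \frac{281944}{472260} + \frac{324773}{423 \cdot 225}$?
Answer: $\frac{2109054613}{749122425} \approx 2.8154$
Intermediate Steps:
$- \frac{281944}{472260} + \frac{324773}{423 \cdot 225} = \left(-281944\right) \frac{1}{472260} + \frac{324773}{95175} = - \frac{70486}{118065} + 324773 \cdot \frac{1}{95175} = - \frac{70486}{118065} + \frac{324773}{95175} = \frac{2109054613}{749122425}$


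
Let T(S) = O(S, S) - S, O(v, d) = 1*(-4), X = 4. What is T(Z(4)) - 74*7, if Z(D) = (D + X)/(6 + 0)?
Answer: -1570/3 ≈ -523.33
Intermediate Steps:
O(v, d) = -4
Z(D) = ⅔ + D/6 (Z(D) = (D + 4)/(6 + 0) = (4 + D)/6 = (4 + D)*(⅙) = ⅔ + D/6)
T(S) = -4 - S
T(Z(4)) - 74*7 = (-4 - (⅔ + (⅙)*4)) - 74*7 = (-4 - (⅔ + ⅔)) - 518 = (-4 - 1*4/3) - 518 = (-4 - 4/3) - 518 = -16/3 - 518 = -1570/3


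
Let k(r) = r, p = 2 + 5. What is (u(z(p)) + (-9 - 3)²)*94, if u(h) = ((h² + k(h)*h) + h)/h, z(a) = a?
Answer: 14946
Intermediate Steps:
p = 7
u(h) = (h + 2*h²)/h (u(h) = ((h² + h*h) + h)/h = ((h² + h²) + h)/h = (2*h² + h)/h = (h + 2*h²)/h)
(u(z(p)) + (-9 - 3)²)*94 = ((1 + 2*7) + (-9 - 3)²)*94 = ((1 + 14) + (-12)²)*94 = (15 + 144)*94 = 159*94 = 14946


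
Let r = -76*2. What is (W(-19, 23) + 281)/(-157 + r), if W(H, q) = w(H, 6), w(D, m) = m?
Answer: -287/309 ≈ -0.92880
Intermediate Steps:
W(H, q) = 6
r = -152
(W(-19, 23) + 281)/(-157 + r) = (6 + 281)/(-157 - 152) = 287/(-309) = 287*(-1/309) = -287/309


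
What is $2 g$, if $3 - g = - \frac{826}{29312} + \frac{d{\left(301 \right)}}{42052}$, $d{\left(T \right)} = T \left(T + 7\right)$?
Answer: $\frac{126895341}{77039264} \approx 1.6472$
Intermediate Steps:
$d{\left(T \right)} = T \left(7 + T\right)$
$g = \frac{126895341}{154078528}$ ($g = 3 - \left(- \frac{826}{29312} + \frac{301 \left(7 + 301\right)}{42052}\right) = 3 - \left(\left(-826\right) \frac{1}{29312} + 301 \cdot 308 \cdot \frac{1}{42052}\right) = 3 - \left(- \frac{413}{14656} + 92708 \cdot \frac{1}{42052}\right) = 3 - \left(- \frac{413}{14656} + \frac{23177}{10513}\right) = 3 - \frac{335340243}{154078528} = \frac{126895341}{154078528} \approx 0.82358$)
$2 g = 2 \cdot \frac{126895341}{154078528} = \frac{126895341}{77039264}$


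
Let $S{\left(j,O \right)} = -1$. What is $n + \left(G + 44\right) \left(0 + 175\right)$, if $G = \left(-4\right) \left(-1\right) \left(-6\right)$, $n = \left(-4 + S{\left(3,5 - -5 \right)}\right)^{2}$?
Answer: $3525$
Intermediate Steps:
$n = 25$ ($n = \left(-4 - 1\right)^{2} = \left(-5\right)^{2} = 25$)
$G = -24$ ($G = 4 \left(-6\right) = -24$)
$n + \left(G + 44\right) \left(0 + 175\right) = 25 + \left(-24 + 44\right) \left(0 + 175\right) = 25 + 20 \cdot 175 = 25 + 3500 = 3525$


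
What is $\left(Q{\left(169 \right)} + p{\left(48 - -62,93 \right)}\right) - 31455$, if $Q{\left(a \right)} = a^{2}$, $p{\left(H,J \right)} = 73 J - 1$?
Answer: $3894$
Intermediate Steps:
$p{\left(H,J \right)} = -1 + 73 J$
$\left(Q{\left(169 \right)} + p{\left(48 - -62,93 \right)}\right) - 31455 = \left(169^{2} + \left(-1 + 73 \cdot 93\right)\right) - 31455 = \left(28561 + \left(-1 + 6789\right)\right) - 31455 = \left(28561 + 6788\right) - 31455 = 35349 - 31455 = 3894$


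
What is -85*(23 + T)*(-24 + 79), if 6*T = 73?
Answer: -986425/6 ≈ -1.6440e+5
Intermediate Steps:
T = 73/6 (T = (1/6)*73 = 73/6 ≈ 12.167)
-85*(23 + T)*(-24 + 79) = -85*(23 + 73/6)*(-24 + 79) = -17935*55/6 = -85*11605/6 = -986425/6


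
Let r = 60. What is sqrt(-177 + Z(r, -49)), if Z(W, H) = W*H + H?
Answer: I*sqrt(3166) ≈ 56.267*I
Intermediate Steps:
Z(W, H) = H + H*W (Z(W, H) = H*W + H = H + H*W)
sqrt(-177 + Z(r, -49)) = sqrt(-177 - 49*(1 + 60)) = sqrt(-177 - 49*61) = sqrt(-177 - 2989) = sqrt(-3166) = I*sqrt(3166)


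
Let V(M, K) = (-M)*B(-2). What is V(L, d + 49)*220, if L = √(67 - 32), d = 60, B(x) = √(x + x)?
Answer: -440*I*√35 ≈ -2603.1*I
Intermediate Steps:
B(x) = √2*√x (B(x) = √(2*x) = √2*√x)
L = √35 ≈ 5.9161
V(M, K) = -2*I*M (V(M, K) = (-M)*(√2*√(-2)) = (-M)*(√2*(I*√2)) = (-M)*(2*I) = -2*I*M)
V(L, d + 49)*220 = -2*I*√35*220 = -440*I*√35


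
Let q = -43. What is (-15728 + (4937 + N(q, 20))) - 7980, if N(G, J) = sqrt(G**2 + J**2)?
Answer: -18771 + sqrt(2249) ≈ -18724.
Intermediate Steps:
(-15728 + (4937 + N(q, 20))) - 7980 = (-15728 + (4937 + sqrt((-43)**2 + 20**2))) - 7980 = (-15728 + (4937 + sqrt(1849 + 400))) - 7980 = (-15728 + (4937 + sqrt(2249))) - 7980 = (-10791 + sqrt(2249)) - 7980 = -18771 + sqrt(2249)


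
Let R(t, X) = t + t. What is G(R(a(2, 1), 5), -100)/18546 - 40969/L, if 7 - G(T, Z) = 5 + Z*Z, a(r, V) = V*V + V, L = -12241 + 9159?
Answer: 364498619/28579386 ≈ 12.754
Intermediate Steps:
L = -3082
a(r, V) = V + V² (a(r, V) = V² + V = V + V²)
R(t, X) = 2*t
G(T, Z) = 2 - Z² (G(T, Z) = 7 - (5 + Z*Z) = 7 - (5 + Z²) = 7 + (-5 - Z²) = 2 - Z²)
G(R(a(2, 1), 5), -100)/18546 - 40969/L = (2 - 1*(-100)²)/18546 - 40969/(-3082) = (2 - 1*10000)*(1/18546) - 40969*(-1/3082) = (2 - 10000)*(1/18546) + 40969/3082 = -9998*1/18546 + 40969/3082 = -4999/9273 + 40969/3082 = 364498619/28579386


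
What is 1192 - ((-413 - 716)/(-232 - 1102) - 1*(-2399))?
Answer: -1611267/1334 ≈ -1207.8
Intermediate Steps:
1192 - ((-413 - 716)/(-232 - 1102) - 1*(-2399)) = 1192 - (-1129/(-1334) + 2399) = 1192 - (-1129*(-1/1334) + 2399) = 1192 - (1129/1334 + 2399) = 1192 - 1*3201395/1334 = 1192 - 3201395/1334 = -1611267/1334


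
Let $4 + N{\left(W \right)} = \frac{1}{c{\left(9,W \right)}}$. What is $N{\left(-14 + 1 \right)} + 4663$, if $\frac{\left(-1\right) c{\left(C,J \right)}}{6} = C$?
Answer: $\frac{251585}{54} \approx 4659.0$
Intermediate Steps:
$c{\left(C,J \right)} = - 6 C$
$N{\left(W \right)} = - \frac{217}{54}$ ($N{\left(W \right)} = -4 + \frac{1}{\left(-6\right) 9} = -4 + \frac{1}{-54} = -4 - \frac{1}{54} = - \frac{217}{54}$)
$N{\left(-14 + 1 \right)} + 4663 = - \frac{217}{54} + 4663 = \frac{251585}{54}$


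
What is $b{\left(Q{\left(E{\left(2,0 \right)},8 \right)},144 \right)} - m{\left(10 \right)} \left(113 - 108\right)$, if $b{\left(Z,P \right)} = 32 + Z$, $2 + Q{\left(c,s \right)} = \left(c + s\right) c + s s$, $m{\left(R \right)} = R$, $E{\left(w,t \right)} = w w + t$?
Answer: $92$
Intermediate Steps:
$E{\left(w,t \right)} = t + w^{2}$ ($E{\left(w,t \right)} = w^{2} + t = t + w^{2}$)
$Q{\left(c,s \right)} = -2 + s^{2} + c \left(c + s\right)$ ($Q{\left(c,s \right)} = -2 + \left(\left(c + s\right) c + s s\right) = -2 + \left(c \left(c + s\right) + s^{2}\right) = -2 + \left(s^{2} + c \left(c + s\right)\right) = -2 + s^{2} + c \left(c + s\right)$)
$b{\left(Q{\left(E{\left(2,0 \right)},8 \right)},144 \right)} - m{\left(10 \right)} \left(113 - 108\right) = \left(32 + \left(-2 + \left(0 + 2^{2}\right)^{2} + 8^{2} + \left(0 + 2^{2}\right) 8\right)\right) - 10 \left(113 - 108\right) = \left(32 + \left(-2 + \left(0 + 4\right)^{2} + 64 + \left(0 + 4\right) 8\right)\right) - 10 \cdot 5 = \left(32 + \left(-2 + 4^{2} + 64 + 4 \cdot 8\right)\right) - 50 = \left(32 + \left(-2 + 16 + 64 + 32\right)\right) - 50 = \left(32 + 110\right) - 50 = 142 - 50 = 92$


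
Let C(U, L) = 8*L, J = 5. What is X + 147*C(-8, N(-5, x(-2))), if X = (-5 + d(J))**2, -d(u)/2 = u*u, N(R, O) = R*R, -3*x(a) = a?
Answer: 32425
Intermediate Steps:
x(a) = -a/3
N(R, O) = R**2
d(u) = -2*u**2 (d(u) = -2*u*u = -2*u**2)
X = 3025 (X = (-5 - 2*5**2)**2 = (-5 - 2*25)**2 = (-5 - 50)**2 = (-55)**2 = 3025)
X + 147*C(-8, N(-5, x(-2))) = 3025 + 147*(8*(-5)**2) = 3025 + 147*(8*25) = 3025 + 147*200 = 3025 + 29400 = 32425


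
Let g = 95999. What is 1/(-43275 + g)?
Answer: 1/52724 ≈ 1.8967e-5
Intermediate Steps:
1/(-43275 + g) = 1/(-43275 + 95999) = 1/52724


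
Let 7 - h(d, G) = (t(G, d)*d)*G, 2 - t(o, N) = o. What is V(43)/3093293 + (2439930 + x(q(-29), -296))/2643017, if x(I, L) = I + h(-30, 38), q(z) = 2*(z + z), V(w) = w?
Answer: 7420246125564/8175625984981 ≈ 0.90761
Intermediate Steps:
t(o, N) = 2 - o
h(d, G) = 7 - G*d*(2 - G) (h(d, G) = 7 - (2 - G)*d*G = 7 - d*(2 - G)*G = 7 - G*d*(2 - G))
q(z) = 4*z (q(z) = 2*(2*z) = 4*z)
x(I, L) = -41033 + I (x(I, L) = I + (7 + 38*(-30)*(-2 + 38)) = I + (7 + 38*(-30)*36) = I + (7 - 41040) = I - 41033 = -41033 + I)
V(43)/3093293 + (2439930 + x(q(-29), -296))/2643017 = 43/3093293 + (2439930 + (-41033 + 4*(-29)))/2643017 = 43*(1/3093293) + (2439930 + (-41033 - 116))*(1/2643017) = 43/3093293 + (2439930 - 41149)*(1/2643017) = 43/3093293 + 2398781*(1/2643017) = 43/3093293 + 2398781/2643017 = 7420246125564/8175625984981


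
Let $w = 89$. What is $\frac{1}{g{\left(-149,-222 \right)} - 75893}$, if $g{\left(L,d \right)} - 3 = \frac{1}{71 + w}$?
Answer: $- \frac{160}{12142399} \approx -1.3177 \cdot 10^{-5}$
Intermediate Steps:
$g{\left(L,d \right)} = \frac{481}{160}$ ($g{\left(L,d \right)} = 3 + \frac{1}{71 + 89} = 3 + \frac{1}{160} = \frac{481}{160}$)
$\frac{1}{g{\left(-149,-222 \right)} - 75893} = \frac{1}{\frac{481}{160} - 75893} = \frac{1}{- \frac{12142399}{160}} = - \frac{160}{12142399}$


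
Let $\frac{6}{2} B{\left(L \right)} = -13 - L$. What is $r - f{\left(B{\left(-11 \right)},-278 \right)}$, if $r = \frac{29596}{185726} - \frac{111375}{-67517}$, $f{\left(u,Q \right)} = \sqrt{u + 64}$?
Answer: $\frac{11341733191}{6269831171} - \frac{\sqrt{570}}{3} \approx -6.1493$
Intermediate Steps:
$B{\left(L \right)} = - \frac{13}{3} - \frac{L}{3}$ ($B{\left(L \right)} = \frac{-13 - L}{3} = - \frac{13}{3} - \frac{L}{3}$)
$f{\left(u,Q \right)} = \sqrt{64 + u}$
$r = \frac{11341733191}{6269831171}$ ($r = 29596 \cdot \frac{1}{185726} - - \frac{111375}{67517} = \frac{14798}{92863} + \frac{111375}{67517} = \frac{11341733191}{6269831171} \approx 1.8089$)
$r - f{\left(B{\left(-11 \right)},-278 \right)} = \frac{11341733191}{6269831171} - \sqrt{64 - \frac{2}{3}} = \frac{11341733191}{6269831171} - \sqrt{\frac{190}{3}} = \frac{11341733191}{6269831171} - \frac{\sqrt{570}}{3}$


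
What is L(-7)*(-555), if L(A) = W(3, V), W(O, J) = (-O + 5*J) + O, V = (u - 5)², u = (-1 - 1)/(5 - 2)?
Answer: -267325/3 ≈ -89108.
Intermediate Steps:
u = -⅔ (u = -2/3 = -2*⅓ = -⅔ ≈ -0.66667)
V = 289/9 (V = (-⅔ - 5)² = (-17/3)² = 289/9 ≈ 32.111)
W(O, J) = 5*J
L(A) = 1445/9 (L(A) = 5*(289/9) = 1445/9)
L(-7)*(-555) = (1445/9)*(-555) = -267325/3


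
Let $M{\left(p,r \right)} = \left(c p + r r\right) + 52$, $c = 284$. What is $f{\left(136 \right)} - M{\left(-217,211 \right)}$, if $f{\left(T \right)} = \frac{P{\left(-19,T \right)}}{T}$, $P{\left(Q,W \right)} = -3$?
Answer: $\frac{2319477}{136} \approx 17055.0$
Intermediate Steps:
$f{\left(T \right)} = - \frac{3}{T}$
$M{\left(p,r \right)} = 52 + r^{2} + 284 p$ ($M{\left(p,r \right)} = \left(284 p + r r\right) + 52 = \left(284 p + r^{2}\right) + 52 = \left(r^{2} + 284 p\right) + 52 = 52 + r^{2} + 284 p$)
$f{\left(136 \right)} - M{\left(-217,211 \right)} = - \frac{3}{136} - \left(52 + 211^{2} + 284 \left(-217\right)\right) = \left(-3\right) \frac{1}{136} - \left(52 + 44521 - 61628\right) = - \frac{3}{136} - -17055 = - \frac{3}{136} + 17055 = \frac{2319477}{136}$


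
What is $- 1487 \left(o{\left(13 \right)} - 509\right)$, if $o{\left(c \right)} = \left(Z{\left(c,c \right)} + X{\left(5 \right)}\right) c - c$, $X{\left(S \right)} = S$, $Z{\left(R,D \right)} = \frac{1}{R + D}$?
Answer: $\frac{1357631}{2} \approx 6.7882 \cdot 10^{5}$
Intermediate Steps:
$Z{\left(R,D \right)} = \frac{1}{D + R}$
$o{\left(c \right)} = - c + c \left(5 + \frac{1}{2 c}\right)$ ($o{\left(c \right)} = \left(\frac{1}{c + c} + 5\right) c - c = \left(\frac{1}{2 c} + 5\right) c - c = \left(5 + \frac{1}{2 c}\right) c - c = c \left(5 + \frac{1}{2 c}\right) - c = - c + c \left(5 + \frac{1}{2 c}\right)$)
$- 1487 \left(o{\left(13 \right)} - 509\right) = - 1487 \left(\left(\frac{1}{2} + 4 \cdot 13\right) - 509\right) = - 1487 \left(\left(\frac{1}{2} + 52\right) - 509\right) = - 1487 \left(\frac{105}{2} - 509\right) = \left(-1487\right) \left(- \frac{913}{2}\right) = \frac{1357631}{2}$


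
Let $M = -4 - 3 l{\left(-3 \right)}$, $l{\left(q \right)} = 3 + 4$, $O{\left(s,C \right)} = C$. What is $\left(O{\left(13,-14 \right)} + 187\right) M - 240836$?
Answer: $-245161$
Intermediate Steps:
$l{\left(q \right)} = 7$
$M = -25$ ($M = -4 - 21 = -25$)
$\left(O{\left(13,-14 \right)} + 187\right) M - 240836 = \left(-14 + 187\right) \left(-25\right) - 240836 = 173 \left(-25\right) - 240836 = -4325 - 240836 = -245161$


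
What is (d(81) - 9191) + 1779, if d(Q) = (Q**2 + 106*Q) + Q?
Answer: 7816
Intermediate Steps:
d(Q) = Q**2 + 107*Q
(d(81) - 9191) + 1779 = (81*(107 + 81) - 9191) + 1779 = (81*188 - 9191) + 1779 = (15228 - 9191) + 1779 = 6037 + 1779 = 7816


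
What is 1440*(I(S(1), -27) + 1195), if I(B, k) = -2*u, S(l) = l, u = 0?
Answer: 1720800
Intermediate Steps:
I(B, k) = 0 (I(B, k) = -2*0 = 0)
1440*(I(S(1), -27) + 1195) = 1440*(0 + 1195) = 1440*1195 = 1720800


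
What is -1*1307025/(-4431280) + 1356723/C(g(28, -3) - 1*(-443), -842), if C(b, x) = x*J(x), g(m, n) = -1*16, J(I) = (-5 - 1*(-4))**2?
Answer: -601091898039/373113776 ≈ -1611.0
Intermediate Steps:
J(I) = 1 (J(I) = (-5 + 4)**2 = (-1)**2 = 1)
g(m, n) = -16
C(b, x) = x (C(b, x) = x*1 = x)
-1*1307025/(-4431280) + 1356723/C(g(28, -3) - 1*(-443), -842) = -1*1307025/(-4431280) + 1356723/(-842) = -1307025*(-1/4431280) + 1356723*(-1/842) = 261405/886256 - 1356723/842 = -601091898039/373113776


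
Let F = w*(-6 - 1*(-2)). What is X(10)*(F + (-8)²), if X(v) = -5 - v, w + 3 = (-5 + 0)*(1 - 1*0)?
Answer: -1440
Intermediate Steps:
w = -8 (w = -3 + (-5 + 0)*(1 - 1*0) = -3 - 5*(1 + 0) = -3 - 5*1 = -3 - 5 = -8)
F = 32 (F = -8*(-6 - 1*(-2)) = -8*(-6 + 2) = -8*(-4) = 32)
X(10)*(F + (-8)²) = (-5 - 1*10)*(32 + (-8)²) = (-5 - 10)*(32 + 64) = -15*96 = -1440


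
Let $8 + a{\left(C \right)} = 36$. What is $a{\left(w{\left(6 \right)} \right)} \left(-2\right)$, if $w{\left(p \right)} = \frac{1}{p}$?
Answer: $-56$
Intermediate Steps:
$a{\left(C \right)} = 28$ ($a{\left(C \right)} = -8 + 36 = 28$)
$a{\left(w{\left(6 \right)} \right)} \left(-2\right) = 28 \left(-2\right) = -56$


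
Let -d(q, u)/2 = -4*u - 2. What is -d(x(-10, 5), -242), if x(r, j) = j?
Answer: 1932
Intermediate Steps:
d(q, u) = 4 + 8*u (d(q, u) = -2*(-4*u - 2) = -2*(-2 - 4*u) = 4 + 8*u)
-d(x(-10, 5), -242) = -(4 + 8*(-242)) = -(4 - 1936) = -1*(-1932) = 1932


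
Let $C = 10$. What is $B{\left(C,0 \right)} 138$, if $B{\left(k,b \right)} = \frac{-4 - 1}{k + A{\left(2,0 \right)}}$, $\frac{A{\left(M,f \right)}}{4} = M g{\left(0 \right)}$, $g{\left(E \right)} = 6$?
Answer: $- \frac{345}{29} \approx -11.897$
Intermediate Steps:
$A{\left(M,f \right)} = 24 M$ ($A{\left(M,f \right)} = 4 M 6 = 4 \cdot 6 M = 24 M$)
$B{\left(k,b \right)} = - \frac{5}{48 + k}$ ($B{\left(k,b \right)} = \frac{-4 - 1}{k + 24 \cdot 2} = - \frac{5}{k + 48} = - \frac{5}{48 + k}$)
$B{\left(C,0 \right)} 138 = - \frac{5}{48 + 10} \cdot 138 = - \frac{5}{58} \cdot 138 = \left(-5\right) \frac{1}{58} \cdot 138 = \left(- \frac{5}{58}\right) 138 = - \frac{345}{29}$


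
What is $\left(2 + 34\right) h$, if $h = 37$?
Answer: $1332$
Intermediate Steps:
$\left(2 + 34\right) h = \left(2 + 34\right) 37 = 36 \cdot 37 = 1332$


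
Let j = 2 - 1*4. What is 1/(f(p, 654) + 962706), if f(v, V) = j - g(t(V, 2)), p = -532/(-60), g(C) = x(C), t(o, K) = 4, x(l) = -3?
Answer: 1/962707 ≈ 1.0387e-6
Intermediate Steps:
g(C) = -3
p = 133/15 (p = -532*(-1/60) = 133/15 ≈ 8.8667)
j = -2 (j = 2 - 4 = -2)
f(v, V) = 1 (f(v, V) = -2 - 1*(-3) = -2 + 3 = 1)
1/(f(p, 654) + 962706) = 1/(1 + 962706) = 1/962707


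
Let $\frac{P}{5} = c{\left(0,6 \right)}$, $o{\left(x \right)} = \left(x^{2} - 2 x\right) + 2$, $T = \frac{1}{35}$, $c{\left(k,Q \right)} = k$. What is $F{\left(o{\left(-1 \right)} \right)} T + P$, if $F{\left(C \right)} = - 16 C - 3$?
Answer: $- \frac{83}{35} \approx -2.3714$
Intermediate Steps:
$T = \frac{1}{35} \approx 0.028571$
$o{\left(x \right)} = 2 + x^{2} - 2 x$
$F{\left(C \right)} = -3 - 16 C$
$P = 0$ ($P = 5 \cdot 0 = 0$)
$F{\left(o{\left(-1 \right)} \right)} T + P = \left(-3 - 16 \left(2 + \left(-1\right)^{2} - -2\right)\right) \frac{1}{35} + 0 = \left(-3 - 16 \left(2 + 1 + 2\right)\right) \frac{1}{35} + 0 = \left(-3 - 80\right) \frac{1}{35} + 0 = \left(-83\right) \frac{1}{35} + 0 = - \frac{83}{35} + 0 = - \frac{83}{35}$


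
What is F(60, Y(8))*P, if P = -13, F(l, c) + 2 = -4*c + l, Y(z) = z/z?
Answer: -702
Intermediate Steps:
Y(z) = 1
F(l, c) = -2 + l - 4*c (F(l, c) = -2 + (-4*c + l) = -2 + (l - 4*c) = -2 + l - 4*c)
F(60, Y(8))*P = (-2 + 60 - 4*1)*(-13) = (-2 + 60 - 4)*(-13) = 54*(-13) = -702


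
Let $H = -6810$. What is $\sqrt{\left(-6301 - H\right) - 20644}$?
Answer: $i \sqrt{20135} \approx 141.9 i$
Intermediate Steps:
$\sqrt{\left(-6301 - H\right) - 20644} = \sqrt{\left(-6301 - -6810\right) - 20644} = \sqrt{\left(-6301 + 6810\right) - 20644} = \sqrt{509 - 20644} = \sqrt{-20135} = i \sqrt{20135}$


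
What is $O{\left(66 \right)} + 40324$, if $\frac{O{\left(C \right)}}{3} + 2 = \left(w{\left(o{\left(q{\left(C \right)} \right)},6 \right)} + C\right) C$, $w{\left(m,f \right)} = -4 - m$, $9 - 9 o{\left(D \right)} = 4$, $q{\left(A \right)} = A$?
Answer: $52484$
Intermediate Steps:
$o{\left(D \right)} = \frac{5}{9}$ ($o{\left(D \right)} = 1 - \frac{4}{9} = \frac{5}{9}$)
$O{\left(C \right)} = -6 + 3 C \left(- \frac{41}{9} + C\right)$ ($O{\left(C \right)} = -6 + 3 \left(\left(-4 - \frac{5}{9}\right) + C\right) C = -6 + 3 \left(- \frac{41}{9} + C\right) C = -6 + 3 C \left(- \frac{41}{9} + C\right)$)
$O{\left(66 \right)} + 40324 = \left(-6 + 3 \cdot 66^{2} - 902\right) + 40324 = \left(-6 + 3 \cdot 4356 - 902\right) + 40324 = \left(-6 + 13068 - 902\right) + 40324 = 12160 + 40324 = 52484$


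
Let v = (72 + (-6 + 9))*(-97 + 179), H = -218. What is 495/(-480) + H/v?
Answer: -104963/98400 ≈ -1.0667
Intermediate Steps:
v = 6150 (v = (72 + 3)*82 = 75*82 = 6150)
495/(-480) + H/v = 495/(-480) - 218/6150 = 495*(-1/480) - 218*1/6150 = -33/32 - 109/3075 = -104963/98400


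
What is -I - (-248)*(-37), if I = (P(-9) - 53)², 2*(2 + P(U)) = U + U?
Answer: -13272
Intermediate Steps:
P(U) = -2 + U (P(U) = -2 + (U + U)/2 = -2 + (2*U)/2 = -2 + U)
I = 4096 (I = ((-2 - 9) - 53)² = (-11 - 53)² = (-64)² = 4096)
-I - (-248)*(-37) = -1*4096 - (-248)*(-37) = -4096 - 1*9176 = -4096 - 9176 = -13272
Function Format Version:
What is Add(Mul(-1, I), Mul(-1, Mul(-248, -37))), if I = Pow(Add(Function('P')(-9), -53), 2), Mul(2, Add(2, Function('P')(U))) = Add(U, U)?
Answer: -13272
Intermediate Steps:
Function('P')(U) = Add(-2, U) (Function('P')(U) = Add(-2, Mul(Rational(1, 2), Add(U, U))) = Add(-2, Mul(Rational(1, 2), Mul(2, U))) = Add(-2, U))
I = 4096 (I = Pow(Add(Add(-2, -9), -53), 2) = Pow(Add(-11, -53), 2) = Pow(-64, 2) = 4096)
Add(Mul(-1, I), Mul(-1, Mul(-248, -37))) = Add(Mul(-1, 4096), Mul(-1, Mul(-248, -37))) = Add(-4096, Mul(-1, 9176)) = Add(-4096, -9176) = -13272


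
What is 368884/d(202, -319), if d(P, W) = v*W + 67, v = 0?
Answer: 368884/67 ≈ 5505.7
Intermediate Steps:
d(P, W) = 67 (d(P, W) = 0*W + 67 = 0 + 67 = 67)
368884/d(202, -319) = 368884/67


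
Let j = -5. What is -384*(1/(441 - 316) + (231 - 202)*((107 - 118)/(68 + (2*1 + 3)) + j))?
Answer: 523363968/9125 ≈ 57355.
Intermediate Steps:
-384*(1/(441 - 316) + (231 - 202)*((107 - 118)/(68 + (2*1 + 3)) + j)) = -384*(1/(441 - 316) + (231 - 202)*((107 - 118)/(68 + (2*1 + 3)) - 5)) = -384*(1/125 + 29*(-11/(68 + (2 + 3)) - 5)) = -384*(1/125 + 29*(-11/(68 + 5) - 5)) = -384*(1/125 + 29*(-11/73 - 5)) = -384*(1/125 + 29*(-376/73)) = -384*(1/125 - 10904/73) = -384*(-1362927/9125) = 523363968/9125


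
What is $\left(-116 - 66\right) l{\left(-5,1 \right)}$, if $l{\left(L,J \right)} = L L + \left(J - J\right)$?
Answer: $-4550$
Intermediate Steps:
$l{\left(L,J \right)} = L^{2}$ ($l{\left(L,J \right)} = L^{2} + 0 = L^{2}$)
$\left(-116 - 66\right) l{\left(-5,1 \right)} = \left(-116 - 66\right) \left(-5\right)^{2} = \left(-182\right) 25 = -4550$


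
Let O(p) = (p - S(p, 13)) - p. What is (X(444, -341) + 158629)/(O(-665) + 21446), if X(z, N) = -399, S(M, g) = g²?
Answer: 158230/21277 ≈ 7.4367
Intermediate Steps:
O(p) = -169 (O(p) = (p - 1*13²) - p = (p - 1*169) - p = (p - 169) - p = (-169 + p) - p = -169)
(X(444, -341) + 158629)/(O(-665) + 21446) = (-399 + 158629)/(-169 + 21446) = 158230/21277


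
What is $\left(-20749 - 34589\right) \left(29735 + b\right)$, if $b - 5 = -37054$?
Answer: $404742132$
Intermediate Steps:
$b = -37049$ ($b = 5 - 37054 = -37049$)
$\left(-20749 - 34589\right) \left(29735 + b\right) = \left(-20749 - 34589\right) \left(29735 - 37049\right) = \left(-55338\right) \left(-7314\right) = 404742132$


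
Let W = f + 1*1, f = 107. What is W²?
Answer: 11664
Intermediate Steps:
W = 108 (W = 107 + 1*1 = 107 + 1 = 108)
W² = 108² = 11664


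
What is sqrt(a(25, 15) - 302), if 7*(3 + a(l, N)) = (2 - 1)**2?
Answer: I*sqrt(14938)/7 ≈ 17.46*I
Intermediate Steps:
a(l, N) = -20/7 (a(l, N) = -3 + (2 - 1)**2/7 = -3 + (1/7)*1**2 = -3 + (1/7)*1 = -3 + 1/7 = -20/7)
sqrt(a(25, 15) - 302) = sqrt(-20/7 - 302) = sqrt(-2134/7) = I*sqrt(14938)/7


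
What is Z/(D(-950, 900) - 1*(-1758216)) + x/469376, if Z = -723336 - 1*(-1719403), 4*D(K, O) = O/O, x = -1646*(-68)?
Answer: 332161786311/412632255280 ≈ 0.80498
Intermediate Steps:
x = 111928
D(K, O) = ¼ (D(K, O) = (O/O)/4 = (¼)*1 = ¼)
Z = 996067 (Z = -723336 + 1719403 = 996067)
Z/(D(-950, 900) - 1*(-1758216)) + x/469376 = 996067/(¼ - 1*(-1758216)) + 111928/469376 = 996067/(¼ + 1758216) + 111928*(1/469376) = 996067/(7032865/4) + 13991/58672 = 996067*(4/7032865) + 13991/58672 = 3984268/7032865 + 13991/58672 = 332161786311/412632255280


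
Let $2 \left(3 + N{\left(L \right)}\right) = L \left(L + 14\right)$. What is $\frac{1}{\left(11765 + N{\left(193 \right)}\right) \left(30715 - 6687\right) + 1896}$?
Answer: $\frac{1}{762590546} \approx 1.3113 \cdot 10^{-9}$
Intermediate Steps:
$N{\left(L \right)} = -3 + \frac{L \left(14 + L\right)}{2}$ ($N{\left(L \right)} = -3 + \frac{L \left(L + 14\right)}{2} = -3 + \frac{L \left(14 + L\right)}{2}$)
$\frac{1}{\left(11765 + N{\left(193 \right)}\right) \left(30715 - 6687\right) + 1896} = \frac{1}{\left(11765 + \left(-3 + \frac{193^{2}}{2} + 7 \cdot 193\right)\right) \left(30715 - 6687\right) + 1896} = \frac{1}{\left(11765 + \left(-3 + \frac{1}{2} \cdot 37249 + 1351\right)\right) 24028 + 1896} = \frac{1}{\left(11765 + \left(-3 + \frac{37249}{2} + 1351\right)\right) 24028 + 1896} = \frac{1}{\left(11765 + \frac{39945}{2}\right) 24028 + 1896} = \frac{1}{\frac{63475}{2} \cdot 24028 + 1896} = \frac{1}{762588650 + 1896} = \frac{1}{762590546}$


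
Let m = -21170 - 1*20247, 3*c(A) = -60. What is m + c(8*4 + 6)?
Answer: -41437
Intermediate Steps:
c(A) = -20 (c(A) = (⅓)*(-60) = -20)
m = -41417 (m = -21170 - 20247 = -41417)
m + c(8*4 + 6) = -41417 - 20 = -41437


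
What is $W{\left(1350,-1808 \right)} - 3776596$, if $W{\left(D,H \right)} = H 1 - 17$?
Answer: $-3778421$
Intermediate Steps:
$W{\left(D,H \right)} = -17 + H$ ($W{\left(D,H \right)} = H - 17 = -17 + H$)
$W{\left(1350,-1808 \right)} - 3776596 = \left(-17 - 1808\right) - 3776596 = -1825 - 3776596 = -3778421$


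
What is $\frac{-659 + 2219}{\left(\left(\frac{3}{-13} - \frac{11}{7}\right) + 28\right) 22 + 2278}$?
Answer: $\frac{23660}{43291} \approx 0.54653$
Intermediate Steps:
$\frac{-659 + 2219}{\left(\left(\frac{3}{-13} - \frac{11}{7}\right) + 28\right) 22 + 2278} = \frac{1560}{\left(\left(3 \left(- \frac{1}{13}\right) - \frac{11}{7}\right) + 28\right) 22 + 2278} = \frac{1560}{\left(\left(- \frac{3}{13} - \frac{11}{7}\right) + 28\right) 22 + 2278} = \frac{1560}{\left(- \frac{164}{91} + 28\right) 22 + 2278} = \frac{1560}{\frac{2384}{91} \cdot 22 + 2278} = \frac{1560}{\frac{52448}{91} + 2278} = \frac{1560}{\frac{259746}{91}} = 1560 \cdot \frac{91}{259746} = \frac{23660}{43291}$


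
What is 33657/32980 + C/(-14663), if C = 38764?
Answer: -71356739/43962340 ≈ -1.6231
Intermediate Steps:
33657/32980 + C/(-14663) = 33657/32980 + 38764/(-14663) = 33657*(1/32980) + 38764*(-1/14663) = 33657/32980 - 3524/1333 = -71356739/43962340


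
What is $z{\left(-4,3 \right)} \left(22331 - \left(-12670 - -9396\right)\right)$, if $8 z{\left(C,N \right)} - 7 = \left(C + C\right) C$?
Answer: $\frac{998595}{8} \approx 1.2482 \cdot 10^{5}$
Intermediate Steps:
$z{\left(C,N \right)} = \frac{7}{8} + \frac{C^{2}}{4}$ ($z{\left(C,N \right)} = \frac{7}{8} + \frac{\left(C + C\right) C}{8} = \frac{7}{8} + \frac{2 C C}{8} = \frac{7}{8} + \frac{2 C^{2}}{8} = \frac{7}{8} + \frac{C^{2}}{4}$)
$z{\left(-4,3 \right)} \left(22331 - \left(-12670 - -9396\right)\right) = \left(\frac{7}{8} + \frac{\left(-4\right)^{2}}{4}\right) \left(22331 - \left(-12670 - -9396\right)\right) = \left(\frac{7}{8} + \frac{1}{4} \cdot 16\right) \left(22331 - \left(-12670 + 9396\right)\right) = \left(\frac{7}{8} + 4\right) \left(22331 - -3274\right) = \frac{39 \left(22331 + 3274\right)}{8} = \frac{39}{8} \cdot 25605 = \frac{998595}{8}$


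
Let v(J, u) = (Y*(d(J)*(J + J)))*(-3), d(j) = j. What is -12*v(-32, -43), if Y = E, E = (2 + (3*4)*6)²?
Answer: 403734528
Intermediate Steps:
E = 5476 (E = (2 + 12*6)² = (2 + 72)² = 74² = 5476)
Y = 5476
v(J, u) = -32856*J² (v(J, u) = (5476*(J*(J + J)))*(-3) = (5476*(J*(2*J)))*(-3) = (5476*(2*J²))*(-3) = (10952*J²)*(-3) = -32856*J²)
-12*v(-32, -43) = -(-394272)*(-32)² = -(-394272)*1024 = -12*(-33644544) = 403734528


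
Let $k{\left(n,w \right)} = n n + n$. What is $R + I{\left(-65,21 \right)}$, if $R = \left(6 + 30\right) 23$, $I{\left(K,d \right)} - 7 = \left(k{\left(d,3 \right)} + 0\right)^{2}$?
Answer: $214279$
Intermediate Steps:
$k{\left(n,w \right)} = n + n^{2}$ ($k{\left(n,w \right)} = n^{2} + n = n + n^{2}$)
$I{\left(K,d \right)} = 7 + d^{2} \left(1 + d\right)^{2}$ ($I{\left(K,d \right)} = 7 + \left(d \left(1 + d\right) + 0\right)^{2} = 7 + \left(d \left(1 + d\right)\right)^{2} = 7 + d^{2} \left(1 + d\right)^{2}$)
$R = 828$ ($R = 36 \cdot 23 = 828$)
$R + I{\left(-65,21 \right)} = 828 + \left(7 + 21^{2} \left(1 + 21\right)^{2}\right) = 828 + \left(7 + 441 \cdot 22^{2}\right) = 828 + \left(7 + 441 \cdot 484\right) = 828 + \left(7 + 213444\right) = 828 + 213451 = 214279$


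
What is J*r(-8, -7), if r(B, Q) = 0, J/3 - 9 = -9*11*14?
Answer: 0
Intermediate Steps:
J = -4131 (J = 27 + 3*(-9*11*14) = 27 + 3*(-99*14) = 27 + 3*(-1386) = 27 - 4158 = -4131)
J*r(-8, -7) = -4131*0 = 0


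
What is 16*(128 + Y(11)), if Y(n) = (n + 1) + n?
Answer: 2416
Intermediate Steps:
Y(n) = 1 + 2*n (Y(n) = (1 + n) + n = 1 + 2*n)
16*(128 + Y(11)) = 16*(128 + (1 + 2*11)) = 16*(128 + (1 + 22)) = 16*(128 + 23) = 16*151 = 2416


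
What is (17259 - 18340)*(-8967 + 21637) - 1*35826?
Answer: -13732096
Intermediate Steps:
(17259 - 18340)*(-8967 + 21637) - 1*35826 = -1081*12670 - 35826 = -13696270 - 35826 = -13732096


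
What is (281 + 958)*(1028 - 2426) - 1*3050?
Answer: -1735172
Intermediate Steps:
(281 + 958)*(1028 - 2426) - 1*3050 = 1239*(-1398) - 3050 = -1732122 - 3050 = -1735172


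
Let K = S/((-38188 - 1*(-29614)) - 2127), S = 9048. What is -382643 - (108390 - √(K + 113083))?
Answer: -491033 + √1710819915/123 ≈ -4.9070e+5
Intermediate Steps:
K = -104/123 (K = 9048/((-38188 - 1*(-29614)) - 2127) = 9048/((-38188 + 29614) - 2127) = 9048/(-8574 - 2127) = 9048/(-10701) = 9048*(-1/10701) = -104/123 ≈ -0.84553)
-382643 - (108390 - √(K + 113083)) = -382643 - (108390 - √(-104/123 + 113083)) = -382643 - (108390 - √(13909105/123)) = -382643 - (108390 - √1710819915/123) = -382643 + (-108390 + √1710819915/123) = -491033 + √1710819915/123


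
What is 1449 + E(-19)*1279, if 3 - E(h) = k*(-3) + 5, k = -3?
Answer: -12620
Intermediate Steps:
E(h) = -11 (E(h) = 3 - (-3*(-3) + 5) = 3 - (9 + 5) = 3 - 1*14 = 3 - 14 = -11)
1449 + E(-19)*1279 = 1449 - 11*1279 = 1449 - 14069 = -12620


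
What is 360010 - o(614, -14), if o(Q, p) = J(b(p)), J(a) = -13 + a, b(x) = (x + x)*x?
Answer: 359631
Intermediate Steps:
b(x) = 2*x² (b(x) = (2*x)*x = 2*x²)
o(Q, p) = -13 + 2*p²
360010 - o(614, -14) = 360010 - (-13 + 2*(-14)²) = 360010 - (-13 + 2*196) = 360010 - (-13 + 392) = 360010 - 1*379 = 360010 - 379 = 359631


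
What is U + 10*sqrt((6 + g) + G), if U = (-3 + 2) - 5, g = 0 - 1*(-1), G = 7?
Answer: -6 + 10*sqrt(14) ≈ 31.417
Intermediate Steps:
g = 1 (g = 0 + 1 = 1)
U = -6 (U = -1 - 5 = -6)
U + 10*sqrt((6 + g) + G) = -6 + 10*sqrt((6 + 1) + 7) = -6 + 10*sqrt(7 + 7) = -6 + 10*sqrt(14)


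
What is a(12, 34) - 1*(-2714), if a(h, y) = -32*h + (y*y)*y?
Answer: 41634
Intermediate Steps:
a(h, y) = y**3 - 32*h (a(h, y) = -32*h + y**2*y = -32*h + y**3 = y**3 - 32*h)
a(12, 34) - 1*(-2714) = (34**3 - 32*12) - 1*(-2714) = (39304 - 384) + 2714 = 38920 + 2714 = 41634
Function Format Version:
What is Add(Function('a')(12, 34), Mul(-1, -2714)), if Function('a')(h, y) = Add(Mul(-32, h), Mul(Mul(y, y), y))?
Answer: 41634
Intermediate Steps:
Function('a')(h, y) = Add(Pow(y, 3), Mul(-32, h)) (Function('a')(h, y) = Add(Mul(-32, h), Mul(Pow(y, 2), y)) = Add(Mul(-32, h), Pow(y, 3)) = Add(Pow(y, 3), Mul(-32, h)))
Add(Function('a')(12, 34), Mul(-1, -2714)) = Add(Add(Pow(34, 3), Mul(-32, 12)), Mul(-1, -2714)) = Add(Add(39304, -384), 2714) = Add(38920, 2714) = 41634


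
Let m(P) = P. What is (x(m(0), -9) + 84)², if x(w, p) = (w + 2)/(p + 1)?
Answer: 112225/16 ≈ 7014.1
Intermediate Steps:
x(w, p) = (2 + w)/(1 + p)
(x(m(0), -9) + 84)² = ((2 + 0)/(1 - 9) + 84)² = (2/(-8) + 84)² = (-⅛*2 + 84)² = (-¼ + 84)² = (335/4)² = 112225/16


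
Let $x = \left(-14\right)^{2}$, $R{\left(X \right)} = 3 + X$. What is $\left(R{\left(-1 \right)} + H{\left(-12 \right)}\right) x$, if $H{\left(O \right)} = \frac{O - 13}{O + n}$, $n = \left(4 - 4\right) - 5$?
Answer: $\frac{11564}{17} \approx 680.24$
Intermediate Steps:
$n = -5$ ($n = 0 - 5 = -5$)
$H{\left(O \right)} = \frac{-13 + O}{-5 + O}$ ($H{\left(O \right)} = \frac{O - 13}{O - 5} = \frac{-13 + O}{-5 + O}$)
$x = 196$
$\left(R{\left(-1 \right)} + H{\left(-12 \right)}\right) x = \left(\left(3 - 1\right) + \frac{-13 - 12}{-5 - 12}\right) 196 = \left(2 + \frac{1}{-17} \left(-25\right)\right) 196 = \left(2 - - \frac{25}{17}\right) 196 = \left(2 + \frac{25}{17}\right) 196 = \frac{59}{17} \cdot 196 = \frac{11564}{17}$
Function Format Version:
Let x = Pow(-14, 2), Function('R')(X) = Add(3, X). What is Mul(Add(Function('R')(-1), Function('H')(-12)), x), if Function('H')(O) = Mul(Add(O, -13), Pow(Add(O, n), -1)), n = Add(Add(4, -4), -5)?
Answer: Rational(11564, 17) ≈ 680.24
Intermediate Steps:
n = -5 (n = Add(0, -5) = -5)
Function('H')(O) = Mul(Pow(Add(-5, O), -1), Add(-13, O)) (Function('H')(O) = Mul(Add(O, -13), Pow(Add(O, -5), -1)) = Mul(Add(-13, O), Pow(Add(-5, O), -1)) = Mul(Pow(Add(-5, O), -1), Add(-13, O)))
x = 196
Mul(Add(Function('R')(-1), Function('H')(-12)), x) = Mul(Add(Add(3, -1), Mul(Pow(Add(-5, -12), -1), Add(-13, -12))), 196) = Mul(Add(2, Mul(Pow(-17, -1), -25)), 196) = Mul(Add(2, Mul(Rational(-1, 17), -25)), 196) = Mul(Add(2, Rational(25, 17)), 196) = Mul(Rational(59, 17), 196) = Rational(11564, 17)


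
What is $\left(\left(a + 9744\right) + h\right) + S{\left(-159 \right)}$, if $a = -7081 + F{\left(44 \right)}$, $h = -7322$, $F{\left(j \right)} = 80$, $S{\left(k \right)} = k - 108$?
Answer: $-4846$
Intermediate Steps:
$S{\left(k \right)} = -108 + k$ ($S{\left(k \right)} = k - 108 = -108 + k$)
$a = -7001$ ($a = -7081 + 80 = -7001$)
$\left(\left(a + 9744\right) + h\right) + S{\left(-159 \right)} = \left(\left(-7001 + 9744\right) - 7322\right) - 267 = \left(2743 - 7322\right) - 267 = -4579 - 267 = -4846$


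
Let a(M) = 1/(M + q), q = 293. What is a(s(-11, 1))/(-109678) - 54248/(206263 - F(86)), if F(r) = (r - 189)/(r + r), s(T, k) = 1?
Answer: -300870135975131/1143978574531548 ≈ -0.26300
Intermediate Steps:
F(r) = (-189 + r)/(2*r) (F(r) = (-189 + r)/((2*r)) = (-189 + r)*(1/(2*r)) = (-189 + r)/(2*r))
a(M) = 1/(293 + M) (a(M) = 1/(M + 293) = 1/(293 + M))
a(s(-11, 1))/(-109678) - 54248/(206263 - F(86)) = 1/((293 + 1)*(-109678)) - 54248/(206263 - (-189 + 86)/(2*86)) = -1/109678/294 - 54248/(206263 - (-103)/(2*86)) = (1/294)*(-1/109678) - 54248/(206263 - 1*(-103/172)) = -1/32245332 - 54248/(206263 + 103/172) = -1/32245332 - 54248/35477339/172 = -1/32245332 - 54248*172/35477339 = -1/32245332 - 9330656/35477339 = -300870135975131/1143978574531548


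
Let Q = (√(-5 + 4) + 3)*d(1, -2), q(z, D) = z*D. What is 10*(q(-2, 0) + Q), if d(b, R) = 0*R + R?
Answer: -60 - 20*I ≈ -60.0 - 20.0*I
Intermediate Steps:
d(b, R) = R (d(b, R) = 0 + R = R)
q(z, D) = D*z
Q = -6 - 2*I (Q = (√(-5 + 4) + 3)*(-2) = (√(-1) + 3)*(-2) = (I + 3)*(-2) = (3 + I)*(-2) = -6 - 2*I ≈ -6.0 - 2.0*I)
10*(q(-2, 0) + Q) = 10*(0*(-2) + (-6 - 2*I)) = 10*(0 + (-6 - 2*I)) = 10*(-6 - 2*I) = -60 - 20*I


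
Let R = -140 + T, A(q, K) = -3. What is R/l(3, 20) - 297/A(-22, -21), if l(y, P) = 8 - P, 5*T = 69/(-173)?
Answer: 1148789/10380 ≈ 110.67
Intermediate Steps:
T = -69/865 (T = (69/(-173))/5 = (69*(-1/173))/5 = (⅕)*(-69/173) = -69/865 ≈ -0.079769)
R = -121169/865 (R = -140 - 69/865 = -121169/865 ≈ -140.08)
R/l(3, 20) - 297/A(-22, -21) = -121169/(865*(8 - 1*20)) - 297/(-3) = -121169/(865*(8 - 20)) - 297*(-⅓) = -121169/865/(-12) + 99 = -121169/865*(-1/12) + 99 = 121169/10380 + 99 = 1148789/10380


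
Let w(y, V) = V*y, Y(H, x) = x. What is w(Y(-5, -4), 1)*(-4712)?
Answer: 18848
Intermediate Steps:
w(Y(-5, -4), 1)*(-4712) = (1*(-4))*(-4712) = -4*(-4712) = 18848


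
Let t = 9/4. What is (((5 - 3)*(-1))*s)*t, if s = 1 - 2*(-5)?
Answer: -99/2 ≈ -49.500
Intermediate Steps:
t = 9/4 (t = 9*(1/4) = 9/4 ≈ 2.2500)
s = 11 (s = 1 + 10 = 11)
(((5 - 3)*(-1))*s)*t = (((5 - 3)*(-1))*11)*(9/4) = ((2*(-1))*11)*(9/4) = -2*11*(9/4) = -22*9/4 = -99/2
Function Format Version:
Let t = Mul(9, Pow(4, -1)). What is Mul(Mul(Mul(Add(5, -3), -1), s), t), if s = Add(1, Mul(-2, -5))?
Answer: Rational(-99, 2) ≈ -49.500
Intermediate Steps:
t = Rational(9, 4) (t = Mul(9, Rational(1, 4)) = Rational(9, 4) ≈ 2.2500)
s = 11 (s = Add(1, 10) = 11)
Mul(Mul(Mul(Add(5, -3), -1), s), t) = Mul(Mul(Mul(Add(5, -3), -1), 11), Rational(9, 4)) = Mul(Mul(Mul(2, -1), 11), Rational(9, 4)) = Mul(Mul(-2, 11), Rational(9, 4)) = Mul(-22, Rational(9, 4)) = Rational(-99, 2)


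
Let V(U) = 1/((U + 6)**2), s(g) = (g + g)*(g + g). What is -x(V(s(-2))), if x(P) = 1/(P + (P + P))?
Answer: -484/3 ≈ -161.33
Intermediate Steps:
s(g) = 4*g**2 (s(g) = (2*g)*(2*g) = 4*g**2)
V(U) = (6 + U)**(-2) (V(U) = 1/((6 + U)**2) = (6 + U)**(-2))
x(P) = 1/(3*P) (x(P) = 1/(P + 2*P) = 1/(3*P))
-x(V(s(-2))) = -1/(3*((6 + 4*(-2)**2)**(-2))) = -1/(3*((6 + 4*4)**(-2))) = -1/(3*((6 + 16)**(-2))) = -1/(3*(22**(-2))) = -1/(3*1/484) = -484/3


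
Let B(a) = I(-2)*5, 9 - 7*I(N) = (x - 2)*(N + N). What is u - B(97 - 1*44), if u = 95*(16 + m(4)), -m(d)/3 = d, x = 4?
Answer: 2575/7 ≈ 367.86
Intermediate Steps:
m(d) = -3*d
I(N) = 9/7 - 4*N/7 (I(N) = 9/7 - (4 - 2)*(N + N)/7 = 9/7 - 2*2*N/7 = 9/7 - 4*N/7)
u = 380 (u = 95*(16 - 3*4) = 95*(16 - 12) = 95*4 = 380)
B(a) = 85/7 (B(a) = (9/7 - 4/7*(-2))*5 = (9/7 + 8/7)*5 = (17/7)*5 = 85/7)
u - B(97 - 1*44) = 380 - 1*85/7 = 380 - 85/7 = 2575/7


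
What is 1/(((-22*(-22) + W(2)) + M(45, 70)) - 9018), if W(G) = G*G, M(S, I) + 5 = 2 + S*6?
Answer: -1/8263 ≈ -0.00012102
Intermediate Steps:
M(S, I) = -3 + 6*S (M(S, I) = -5 + (2 + S*6) = -5 + (2 + 6*S) = -3 + 6*S)
W(G) = G**2
1/(((-22*(-22) + W(2)) + M(45, 70)) - 9018) = 1/(((-22*(-22) + 2**2) + (-3 + 6*45)) - 9018) = 1/(((484 + 4) + (-3 + 270)) - 9018) = 1/((488 + 267) - 9018) = 1/(755 - 9018) = 1/(-8263) = -1/8263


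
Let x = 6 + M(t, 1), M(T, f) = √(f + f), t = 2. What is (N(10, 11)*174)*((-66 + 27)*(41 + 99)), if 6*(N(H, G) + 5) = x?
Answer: 3800160 - 158340*√2 ≈ 3.5762e+6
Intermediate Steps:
M(T, f) = √2*√f (M(T, f) = √(2*f) = √2*√f)
x = 6 + √2 (x = 6 + √2*√1 = 6 + √2*1 = 6 + √2 ≈ 7.4142)
N(H, G) = -4 + √2/6 (N(H, G) = -5 + (6 + √2)/6 = -5 + (1 + √2/6) = -4 + √2/6)
(N(10, 11)*174)*((-66 + 27)*(41 + 99)) = ((-4 + √2/6)*174)*((-66 + 27)*(41 + 99)) = (-696 + 29*√2)*(-39*140) = (-696 + 29*√2)*(-5460) = 3800160 - 158340*√2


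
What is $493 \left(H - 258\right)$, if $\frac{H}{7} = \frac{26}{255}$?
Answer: $- \frac{1902632}{15} \approx -1.2684 \cdot 10^{5}$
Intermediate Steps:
$H = \frac{182}{255}$ ($H = 7 \cdot \frac{26}{255} = \frac{182}{255} \approx 0.71373$)
$493 \left(H - 258\right) = 493 \left(\frac{182}{255} - 258\right) = 493 \left(- \frac{65608}{255}\right) = - \frac{1902632}{15}$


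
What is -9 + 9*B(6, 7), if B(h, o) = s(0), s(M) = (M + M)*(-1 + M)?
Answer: -9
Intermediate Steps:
s(M) = 2*M*(-1 + M) (s(M) = (2*M)*(-1 + M) = 2*M*(-1 + M))
B(h, o) = 0 (B(h, o) = 2*0*(-1 + 0) = 2*0*(-1) = 0)
-9 + 9*B(6, 7) = -9 + 9*0 = -9 + 0 = -9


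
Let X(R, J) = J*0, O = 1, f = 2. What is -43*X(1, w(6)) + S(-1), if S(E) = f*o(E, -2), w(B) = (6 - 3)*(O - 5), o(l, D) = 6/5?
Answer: 12/5 ≈ 2.4000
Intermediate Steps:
o(l, D) = 6/5 (o(l, D) = 6*(⅕) = 6/5)
w(B) = -12 (w(B) = (6 - 3)*(1 - 5) = 3*(-4) = -12)
X(R, J) = 0
S(E) = 12/5 (S(E) = 2*(6/5) = 12/5)
-43*X(1, w(6)) + S(-1) = -43*0 + 12/5 = 0 + 12/5 = 12/5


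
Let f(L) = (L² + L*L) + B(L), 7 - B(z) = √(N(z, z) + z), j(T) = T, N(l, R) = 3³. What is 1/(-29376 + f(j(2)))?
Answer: -29361/862068292 + √29/862068292 ≈ -3.4053e-5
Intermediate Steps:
N(l, R) = 27
B(z) = 7 - √(27 + z)
f(L) = 7 - √(27 + L) + 2*L² (f(L) = (L² + L*L) + (7 - √(27 + L)) = (L² + L²) + (7 - √(27 + L)) = 2*L² + (7 - √(27 + L)) = 7 - √(27 + L) + 2*L²)
1/(-29376 + f(j(2))) = 1/(-29376 + (7 - √(27 + 2) + 2*2²)) = 1/(-29376 + (7 - √29 + 2*4)) = 1/(-29376 + (7 - √29 + 8)) = 1/(-29376 + (15 - √29)) = 1/(-29361 - √29)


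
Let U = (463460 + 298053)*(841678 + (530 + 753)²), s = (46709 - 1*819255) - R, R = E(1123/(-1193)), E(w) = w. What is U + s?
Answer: 2260098103738648/1193 ≈ 1.8945e+12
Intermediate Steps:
R = -1123/1193 (R = 1123/(-1193) = 1123*(-1/1193) = -1123/1193 ≈ -0.94132)
s = -921646255/1193 (s = (46709 - 1*819255) - 1*(-1123/1193) = (46709 - 819255) + 1123/1193 = -772546 + 1123/1193 = -921646255/1193 ≈ -7.7255e+5)
U = 1894466911471 (U = 761513*(841678 + 1283²) = 761513*(841678 + 1646089) = 761513*2487767 = 1894466911471)
U + s = 1894466911471 - 921646255/1193 = 2260098103738648/1193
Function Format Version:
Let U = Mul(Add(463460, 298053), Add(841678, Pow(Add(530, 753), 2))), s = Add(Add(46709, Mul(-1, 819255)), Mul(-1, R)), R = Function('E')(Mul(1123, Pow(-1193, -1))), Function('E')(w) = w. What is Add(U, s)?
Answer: Rational(2260098103738648, 1193) ≈ 1.8945e+12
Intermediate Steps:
R = Rational(-1123, 1193) (R = Mul(1123, Pow(-1193, -1)) = Mul(1123, Rational(-1, 1193)) = Rational(-1123, 1193) ≈ -0.94132)
s = Rational(-921646255, 1193) (s = Add(Add(46709, Mul(-1, 819255)), Mul(-1, Rational(-1123, 1193))) = Add(Add(46709, -819255), Rational(1123, 1193)) = Add(-772546, Rational(1123, 1193)) = Rational(-921646255, 1193) ≈ -7.7255e+5)
U = 1894466911471 (U = Mul(761513, Add(841678, Pow(1283, 2))) = Mul(761513, Add(841678, 1646089)) = Mul(761513, 2487767) = 1894466911471)
Add(U, s) = Add(1894466911471, Rational(-921646255, 1193)) = Rational(2260098103738648, 1193)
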